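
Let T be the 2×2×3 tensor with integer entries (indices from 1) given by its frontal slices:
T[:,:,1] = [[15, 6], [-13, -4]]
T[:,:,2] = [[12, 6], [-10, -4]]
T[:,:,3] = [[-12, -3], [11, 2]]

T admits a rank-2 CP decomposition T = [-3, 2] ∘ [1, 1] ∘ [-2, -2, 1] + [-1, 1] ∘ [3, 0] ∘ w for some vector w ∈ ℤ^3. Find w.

Subtract the known terms from T to get the rank-1 residual R = [-1, 1] ∘ [3, 0] ∘ w, so R[i,j,k] = a[i]·b[j]·w[k]. Pick indices with nonzero a[1]·b[1] = (-1)·(3) = -3. Only the fibre through (1,1,·) is needed: R[1,1,:] = T[1,1,:] − Σₗ aₗ[1]bₗ[1]cₗ = [15, 12, -12] − (-3)·(1)·[-2, -2, 1] = [9, 6, -9]. Then w[k] = R[1,1,k] / -3 for each k, giving w = [9, 6, -9] / -3 = [-3, -2, 3].

w = [-3, -2, 3]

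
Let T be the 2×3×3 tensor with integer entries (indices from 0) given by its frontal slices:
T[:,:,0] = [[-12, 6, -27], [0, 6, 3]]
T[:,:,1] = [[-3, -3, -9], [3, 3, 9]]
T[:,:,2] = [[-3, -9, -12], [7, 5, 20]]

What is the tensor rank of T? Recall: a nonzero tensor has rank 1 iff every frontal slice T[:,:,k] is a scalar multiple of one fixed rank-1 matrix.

2

Lower bound: the mode-3 unfolding of T (rows indexed by k, columns by (i,j) = (0,0), (0,1), (0,2), (1,0), (1,1), (1,2)) is [[-12, 6, -27, 0, 6, 3], [-3, -3, -9, 3, 3, 9], [-3, -9, -12, 7, 5, 20]].
There the 2×2 minor on rows k ∈ {0, 1}, columns (i,j) ∈ {(0,0), (0,1)} is det [[-12, 6], [-3, -3]] = 54 ≠ 0, so this unfolding has rank ≥ 2; CP rank is at least every unfolding rank, so rank(T) ≥ 2. (Unfolding ranks only ever bound the CP rank from below — rank(T) can be strictly larger than all of them — so the matching upper bound has to come from an explicit 2-term decomposition.)
Upper bound — finding two terms. Write S_k = T[:,:,k] for the frontal slices: S₀ = [[-12, 6, -27], [0, 6, 3]], S₁ = [[-3, -3, -9], [3, 3, 9]], S₂ = [[-3, -9, -12], [7, 5, 20]].
If T = a₁ (x) b₁ (x) c₁ + a₂ (x) b₂ (x) c₂ then each S_k = c₁[k]·a₁b₁ᵀ + c₂[k]·a₂b₂ᵀ. S₀ and S₁ are linearly independent, so a₁b₁ᵀ and a₂b₂ᵀ must span the same plane of matrices: they are the rank-1 matrices of the form x·S₀ + y·S₁.
The 2×2 minor of x·S₀ + y·S₁ on rows {0,1}, columns {0,1} is −72·x² − 72·xy = (-72)·(x + y)(x), vanishing at (x:y) = (1:-1) and (0:1).
M₁ = S₀ − S₁ = [[-9, 9, -18], [-3, 3, -6]] = (-3)·(3, 1)(1, -1, 2)ᵀ and M₂ = S₁ = [[-3, -3, -9], [3, 3, 9]] = (-3)·(1, -1)(1, 1, 3)ᵀ, so take a₁ = (3, 1), b₁ = (1, -1, 2), a₂ = (1, -1), b₂ = (1, 1, 3).
Each slice is an integer combination of E₁ = a₁b₁ᵀ and E₂ = a₂b₂ᵀ: S₀ = −3·E₁ − 3·E₂, S₁ = −3·E₂, S₂ = E₁ − 6·E₂; reading off coefficients, c₁ = (-3, 0, 1) and c₂ = (-3, -3, -6).
Hence T = (3, 1) (x) (1, -1, 2) (x) (-3, 0, 1) + (1, -1) (x) (1, 1, 3) (x) (-3, -3, -6), so rank(T) ≤ 2.
These bounds meet, so rank(T) = 2.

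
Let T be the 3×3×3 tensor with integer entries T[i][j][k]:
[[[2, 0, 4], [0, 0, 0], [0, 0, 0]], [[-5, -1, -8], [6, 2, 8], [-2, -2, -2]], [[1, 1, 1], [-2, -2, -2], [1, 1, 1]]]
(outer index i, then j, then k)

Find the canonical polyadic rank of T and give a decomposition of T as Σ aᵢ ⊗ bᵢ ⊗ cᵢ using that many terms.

rank(T) = 3

Lower bound: the mode-3 unfolding of T (rows indexed by k, columns by (i,j) = (0,0), (0,1), (0,2), (1,0), (1,1), (1,2), (2,0), (2,1), (2,2)) is [[2, 0, 0, -5, 6, -2, 1, -2, 1], [0, 0, 0, -1, 2, -2, 1, -2, 1], [4, 0, 0, -8, 8, -2, 1, -2, 1]].
There the 3×3 minor on rows k ∈ {0, 1, 2}, columns (i,j) ∈ {(0,0), (1,0), (1,2)} is det [[2, -5, -2], [0, -1, -2], [4, -8, -2]] = 4 ≠ 0, so this unfolding has rank ≥ 3; CP rank is at least every unfolding rank, so rank(T) ≥ 3. (This is only a lower bound: in general the CP rank may exceed every unfolding rank, so we still need to exhibit 3 rank-1 terms summing to T.)
Upper bound: T is a sum of 3 rank-1 terms, T = [0, 1, 0] ⊗ [1, -2, 0] ⊗ [-1, 1, -2] + [0, 2, -1] ⊗ [1, -2, 1] ⊗ [-1, -1, -1] + [1, -1, 0] ⊗ [1, 0, 0] ⊗ [2, 0, 4] (written with every a and b primitive with positive leading entry and the scale carried by c; CP decompositions are not unique, and this one is verified by expanding entrywise), so rank(T) ≤ 3.
These bounds meet, so rank(T) = 3.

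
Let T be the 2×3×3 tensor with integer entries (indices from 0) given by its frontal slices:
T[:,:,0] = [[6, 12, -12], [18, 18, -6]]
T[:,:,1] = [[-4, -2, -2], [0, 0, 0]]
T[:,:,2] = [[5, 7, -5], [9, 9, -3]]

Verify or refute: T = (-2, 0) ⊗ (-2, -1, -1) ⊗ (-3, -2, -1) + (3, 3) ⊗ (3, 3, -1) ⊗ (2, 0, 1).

No

Reconstruct entry (0,0,1) from the claimed factors: Σₗ aₗ[0]bₗ[0]cₗ[1] = (-2)·(-2)·(-2) + (3)·(3)·(0) = -8, but T[0,0,1] = -4. The claim is false.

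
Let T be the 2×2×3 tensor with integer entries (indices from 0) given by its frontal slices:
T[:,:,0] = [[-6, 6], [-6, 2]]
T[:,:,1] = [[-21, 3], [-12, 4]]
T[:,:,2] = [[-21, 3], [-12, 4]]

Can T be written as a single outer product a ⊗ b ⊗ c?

No

The mode-3 unfolding of T (rows indexed by k, columns by (i,j) = (0,0), (0,1), (1,0), (1,1)) is [[-6, 6, -6, 2], [-21, 3, -12, 4], [-21, 3, -12, 4]].
There the 2×2 minor on rows k ∈ {0, 1}, columns (i,j) ∈ {(0,0), (0,1)} is det [[-6, 6], [-21, 3]] = 108 ≠ 0, so this unfolding has rank ≥ 2; CP rank is at least every unfolding rank, so rank(T) ≥ 2.
In particular rank(T) ≥ 2 > 1, so T is not rank-1.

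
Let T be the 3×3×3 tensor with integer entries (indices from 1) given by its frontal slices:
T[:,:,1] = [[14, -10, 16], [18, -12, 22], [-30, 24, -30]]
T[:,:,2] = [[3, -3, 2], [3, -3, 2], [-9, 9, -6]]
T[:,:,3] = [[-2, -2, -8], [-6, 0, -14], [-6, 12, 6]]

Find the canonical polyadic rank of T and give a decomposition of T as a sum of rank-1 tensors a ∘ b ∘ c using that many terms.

rank(T) = 2

Lower bound: the mode-1 unfolding of T (rows indexed by i, columns by (j,k) = (1,1), (1,2), (1,3), (2,1), (2,2), (2,3), (3,1), (3,2), (3,3)) is [[14, 3, -2, -10, -3, -2, 16, 2, -8], [18, 3, -6, -12, -3, 0, 22, 2, -14], [-30, -9, -6, 24, 9, 12, -30, -6, 6]].
There the 2×2 minor on rows i ∈ {1, 2}, columns (j,k) ∈ {(1,1), (1,2)} is det [[14, 3], [18, 3]] = -12 ≠ 0, so this unfolding has rank ≥ 2; CP rank is at least every unfolding rank, so rank(T) ≥ 2. (Unfolding ranks only ever bound the CP rank from below — rank(T) can be strictly larger than all of them — so the matching upper bound has to come from an explicit 2-term decomposition.)
Upper bound — finding two terms. Write S_k = T[:,:,k] for the frontal slices: S₁ = [[14, -10, 16], [18, -12, 22], [-30, 24, -30]], S₂ = [[3, -3, 2], [3, -3, 2], [-9, 9, -6]], S₃ = [[-2, -2, -8], [-6, 0, -14], [-6, 12, 6]].
If T = a₁ ∘ b₁ ∘ c₁ + a₂ ∘ b₂ ∘ c₂ then each S_k = c₁[k]·a₁b₁ᵀ + c₂[k]·a₂b₂ᵀ. S₁ and S₂ are linearly independent, so a₁b₁ᵀ and a₂b₂ᵀ must span the same plane of matrices: they are the rank-1 matrices of the form x·S₁ + y·S₂.
The 2×2 minor of x·S₁ + y·S₂ on rows {1,2}, columns {1,2} is 12·x² + 6·xy = 6·(2·x + y)(x), vanishing at (x:y) = (1:-2) and (0:1).
M₁ = S₁ − 2·S₂ = [[8, -4, 12], [12, -6, 18], [-12, 6, -18]] = 2·[2, 3, -3][2, -1, 3]ᵀ and M₂ = S₂ = [[3, -3, 2], [3, -3, 2], [-9, 9, -6]] = [1, 1, -3][3, -3, 2]ᵀ, so take a₁ = [2, 3, -3], b₁ = [2, -1, 3], a₂ = [1, 1, -3], b₂ = [3, -3, 2].
Each slice is an integer combination of E₁ = a₁b₁ᵀ and E₂ = a₂b₂ᵀ: S₁ = 2·E₁ + 2·E₂, S₂ = E₂, S₃ = −2·E₁ + 2·E₂; reading off coefficients, c₁ = [2, 0, -2] and c₂ = [2, 1, 2].
Hence T = [2, 3, -3] ∘ [2, -1, 3] ∘ [2, 0, -2] + [1, 1, -3] ∘ [3, -3, 2] ∘ [2, 1, 2], so rank(T) ≤ 2.
These bounds meet, so rank(T) = 2.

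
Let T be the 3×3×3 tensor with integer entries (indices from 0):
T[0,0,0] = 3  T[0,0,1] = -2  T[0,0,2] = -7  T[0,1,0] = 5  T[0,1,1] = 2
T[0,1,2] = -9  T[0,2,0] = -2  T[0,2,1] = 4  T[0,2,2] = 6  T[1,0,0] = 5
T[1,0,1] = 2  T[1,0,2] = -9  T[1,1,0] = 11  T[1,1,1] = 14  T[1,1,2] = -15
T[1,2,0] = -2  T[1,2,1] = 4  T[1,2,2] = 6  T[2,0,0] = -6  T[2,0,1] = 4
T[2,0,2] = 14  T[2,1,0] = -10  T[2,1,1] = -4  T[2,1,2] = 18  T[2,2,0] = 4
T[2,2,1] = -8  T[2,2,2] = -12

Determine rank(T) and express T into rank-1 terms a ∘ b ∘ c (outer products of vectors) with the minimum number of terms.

rank(T) = 2

Lower bound: the mode-2 unfolding of T (rows indexed by j, columns by (i,k) = (0,0), (0,1), (0,2), (1,0), (1,1), (1,2), (2,0), (2,1), (2,2)) is [[3, -2, -7, 5, 2, -9, -6, 4, 14], [5, 2, -9, 11, 14, -15, -10, -4, 18], [-2, 4, 6, -2, 4, 6, 4, -8, -12]].
There the 2×2 minor on rows j ∈ {0, 1}, columns (i,k) ∈ {(0,0), (0,1)} is det [[3, -2], [5, 2]] = 16 ≠ 0, so this unfolding has rank ≥ 2; CP rank is at least every unfolding rank, so rank(T) ≥ 2. (Flattening ranks never certify an upper bound on CP rank; for that we must actually write T with 2 rank-1 terms.)
Upper bound — finding two terms. Write S_k = T[:,:,k] for the frontal slices: S₀ = [[3, 5, -2], [5, 11, -2], [-6, -10, 4]], S₁ = [[-2, 2, 4], [2, 14, 4], [4, -4, -8]], S₂ = [[-7, -9, 6], [-9, -15, 6], [14, 18, -12]].
If T = a₁ ∘ b₁ ∘ c₁ + a₂ ∘ b₂ ∘ c₂ then each S_k = c₁[k]·a₁b₁ᵀ + c₂[k]·a₂b₂ᵀ. S₀ and S₁ are linearly independent, so a₁b₁ᵀ and a₂b₂ᵀ must span the same plane of matrices: they are the rank-1 matrices of the form x·S₀ + y·S₁.
The 2×2 minor of x·S₀ + y·S₁ on rows {0,1}, columns {0,1} is 8·x² − 32·y² = 8·(x − 2·y)(x + 2·y), vanishing at (x:y) = (2:1) and (2:-1).
M₁ = 2·S₀ + S₁ = [[4, 12, 0], [12, 36, 0], [-8, -24, 0]] = 4·(1, 3, -2)(1, 3, 0)ᵀ and M₂ = 2·S₀ − S₁ = [[8, 8, -8], [8, 8, -8], [-16, -16, 16]] = 8·(1, 1, -2)(1, 1, -1)ᵀ, so take a₁ = (1, 3, -2), b₁ = (1, 3, 0), a₂ = (1, 1, -2), b₂ = (1, 1, -1).
Each slice is an integer combination of E₁ = a₁b₁ᵀ and E₂ = a₂b₂ᵀ: S₀ = E₁ + 2·E₂, S₁ = 2·E₁ − 4·E₂, S₂ = −E₁ − 6·E₂; reading off coefficients, c₁ = (1, 2, -1) and c₂ = (2, -4, -6).
Hence T = (1, 3, -2) ∘ (1, 3, 0) ∘ (1, 2, -1) + (1, 1, -2) ∘ (1, 1, -1) ∘ (2, -4, -6), so rank(T) ≤ 2.
These bounds meet, so rank(T) = 2.
Check entry T[2,1,2] = 18: (-2)·(3)·(-1) + (-2)·(1)·(-6) = 18.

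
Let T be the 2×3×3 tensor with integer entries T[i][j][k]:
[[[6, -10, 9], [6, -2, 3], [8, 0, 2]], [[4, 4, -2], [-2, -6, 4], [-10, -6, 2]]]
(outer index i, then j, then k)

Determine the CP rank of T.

Lower bound: the mode-2 unfolding of T (rows indexed by j, columns by (i,k) = (0,0), (0,1), (0,2), (1,0), (1,1), (1,2)) is [[6, -10, 9, 4, 4, -2], [6, -2, 3, -2, -6, 4], [8, 0, 2, -10, -6, 2]].
There the 3×3 minor on rows j ∈ {0, 1, 2}, columns (i,k) ∈ {(0,0), (0,1), (1,0)} is det [[6, -10, 4], [6, -2, -2], [8, 0, -10]] = -256 ≠ 0, so this unfolding has rank ≥ 3; CP rank is at least every unfolding rank, so rank(T) ≥ 3. (Flattening ranks never certify an upper bound on CP rank; for that we must actually write T with 3 rank-1 terms.)
Upper bound: T is a sum of 3 rank-1 terms, T = [1, -2] ⊗ [1, -1, -2] ⊗ [-2, -2, 1] + [2, -1] ⊗ [1, 0, 1] ⊗ [2, -2, 2] + [2, 1] ⊗ [1, 1, 0] ⊗ [2, -2, 2] (one valid choice — decompositions are not unique — normalised so each a, b is primitive with positive first nonzero entry; check it by expanding all entries), so rank(T) ≤ 3.
These bounds meet, so rank(T) = 3.

3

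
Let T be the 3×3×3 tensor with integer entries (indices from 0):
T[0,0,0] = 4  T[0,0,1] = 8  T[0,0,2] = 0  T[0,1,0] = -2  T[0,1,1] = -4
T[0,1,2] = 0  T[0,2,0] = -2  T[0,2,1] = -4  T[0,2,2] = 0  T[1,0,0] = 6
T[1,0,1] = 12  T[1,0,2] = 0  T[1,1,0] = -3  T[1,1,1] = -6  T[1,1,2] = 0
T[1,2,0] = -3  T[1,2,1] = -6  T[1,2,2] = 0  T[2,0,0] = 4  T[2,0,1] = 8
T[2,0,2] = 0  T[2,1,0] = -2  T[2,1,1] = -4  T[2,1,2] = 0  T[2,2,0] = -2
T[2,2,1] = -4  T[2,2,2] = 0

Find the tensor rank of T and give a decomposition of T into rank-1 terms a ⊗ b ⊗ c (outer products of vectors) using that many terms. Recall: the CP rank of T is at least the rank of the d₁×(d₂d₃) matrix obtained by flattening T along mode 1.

Lower bound: T ≠ 0 (e.g. T[0,0,0] = 4), so rank(T) ≥ 1.
Upper bound: if T = a ⊗ b ⊗ c then every fibre of T is a multiple of the corresponding factor, so read the factors off the fibres through the nonzero entry T[0,0,0] = 4.
The mode-1 fibre T[:,0,0] = [4, 6, 4] gives a = (2, 3, 2) (primitive direction); the mode-2 fibre T[0,:,0] = [4, -2, -2] gives b = (2, -1, -1); then c[k] = T[0,0,k] / (a[0]·b[0]) = [4, 8, 0] / 4 = (1, 2, 0).
Expanding (2, 3, 2) ⊗ (2, -1, -1) ⊗ (1, 2, 0) reproduces all 27 entries of T, so T = (2, 3, 2) ⊗ (2, -1, -1) ⊗ (1, 2, 0) and rank(T) ≤ 1.
These bounds meet, so rank(T) = 1.

rank(T) = 1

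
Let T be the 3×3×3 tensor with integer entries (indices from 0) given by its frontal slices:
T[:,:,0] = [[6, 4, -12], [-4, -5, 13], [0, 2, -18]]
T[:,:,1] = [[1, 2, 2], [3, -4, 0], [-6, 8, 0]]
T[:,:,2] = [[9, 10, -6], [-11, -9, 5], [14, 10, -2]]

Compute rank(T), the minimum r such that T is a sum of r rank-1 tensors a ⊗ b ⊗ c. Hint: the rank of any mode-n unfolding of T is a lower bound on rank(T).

Lower bound: the mode-3 unfolding of T (rows indexed by k, columns by (i,j) = (0,0), (0,1), (0,2), (1,0), (1,1), (1,2), (2,0), (2,1), (2,2)) is [[6, 4, -12, -4, -5, 13, 0, 2, -18], [1, 2, 2, 3, -4, 0, -6, 8, 0], [9, 10, -6, -11, -9, 5, 14, 10, -2]].
There the 3×3 minor on rows k ∈ {0, 1, 2}, columns (i,j) ∈ {(0,0), (0,1), (1,0)} is det [[6, 4, -4], [1, 2, 3], [9, 10, -11]] = -128 ≠ 0, so this unfolding has rank ≥ 3; CP rank is at least every unfolding rank, so rank(T) ≥ 3. (This is only a lower bound: in general the CP rank may exceed every unfolding rank, so we still need to exhibit 3 rank-1 terms summing to T.)
Upper bound: T is a sum of 3 rank-1 terms, T = [0, 1, -2] ⊗ [2, -1, 1] ⊗ [1, 2, -1] + [1, -1, 1] ⊗ [1, 1, -1] ⊗ [8, 0, 8] + [1, -1, 2] ⊗ [1, 2, 2] ⊗ [-2, 1, 1] (one valid choice — decompositions are not unique — normalised so each a, b is primitive with positive first nonzero entry; check it by expanding all entries), so rank(T) ≤ 3.
These bounds meet, so rank(T) = 3.
Check entry T[2,1,2] = 10: (-2)·(-1)·(-1) + (1)·(1)·(8) + (2)·(2)·(1) = 10.

3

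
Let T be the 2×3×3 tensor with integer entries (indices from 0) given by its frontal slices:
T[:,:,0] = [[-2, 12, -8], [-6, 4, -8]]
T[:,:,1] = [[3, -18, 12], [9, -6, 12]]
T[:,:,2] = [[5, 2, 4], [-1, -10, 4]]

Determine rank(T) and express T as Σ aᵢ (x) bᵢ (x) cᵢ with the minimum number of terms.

Lower bound: in the mode-3 unfolding of T (rows indexed by k, columns by (i,j)) the 2×2 minor on rows k ∈ {0, 2}, columns (i,j) ∈ {(0,0), (0,1)} is det [[-2, 12], [5, 2]] = -64 ≠ 0, so that unfolding has rank ≥ 2 and hence rank(T) ≥ 2 (CP rank is at least every unfolding rank, though it can be larger).
Upper bound: with S_k = T[:,:,k], the two rank-1 terms a₁b₁ᵀ, a₂b₂ᵀ are the rank-1 members of the pencil x·S₀ + y·S₂.
The 2×2 minor of x·S₀ + y·S₂ on rows {0,1}, columns {0,1} is 64·x² + 64·xy − 48·y² = 16·(2·x + 3·y)(2·x − y), vanishing at (x:y) = (3:-2) and (1:2).
M₁ = 3·S₀ − 2·S₂ = [[-16, 32, -32], [-16, 32, -32]] = (-16)·[1, 1][1, -2, 2]ᵀ and M₂ = S₀ + 2·S₂ = [[8, 16, 0], [-8, -16, 0]] = 8·[1, -1][1, 2, 0]ᵀ, so take a₁ = [1, 1], b₁ = [1, -2, 2], a₂ = [1, -1], b₂ = [1, 2, 0].
Each slice is an integer combination of E₁ = a₁b₁ᵀ and E₂ = a₂b₂ᵀ: S₀ = −4·E₁ + 2·E₂, S₁ = 6·E₁ − 3·E₂, S₂ = 2·E₁ + 3·E₂; reading off coefficients, c₁ = [-4, 6, 2] and c₂ = [2, -3, 3].
Hence T = [1, 1] (x) [1, -2, 2] (x) [-4, 6, 2] + [1, -1] (x) [1, 2, 0] (x) [2, -3, 3], so rank(T) ≤ 2.
These bounds meet, so rank(T) = 2.

rank(T) = 2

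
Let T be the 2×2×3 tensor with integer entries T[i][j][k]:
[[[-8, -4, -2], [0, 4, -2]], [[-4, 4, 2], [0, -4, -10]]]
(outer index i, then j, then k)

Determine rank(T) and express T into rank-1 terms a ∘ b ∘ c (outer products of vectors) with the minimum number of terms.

rank(T) = 3

Lower bound: the mode-3 unfolding of T (rows indexed by k, columns by (i,j) = (0,0), (0,1), (1,0), (1,1)) is [[-8, 0, -4, 0], [-4, 4, 4, -4], [-2, -2, 2, -10]].
There the 3×3 minor on rows k ∈ {0, 1, 2}, columns (i,j) ∈ {(0,0), (0,1), (1,0)} is det [[-8, 0, -4], [-4, 4, 4], [-2, -2, 2]] = -192 ≠ 0, so this unfolding has rank ≥ 3; CP rank is at least every unfolding rank, so rank(T) ≥ 3. (Unfolding ranks only ever bound the CP rank from below — rank(T) can be strictly larger than all of them — so the matching upper bound has to come from an explicit 3-term decomposition.)
Upper bound: T is a sum of 3 rank-1 terms, T = [1, -1] ∘ [1, -1] ∘ [0, -4, -2] + [1, 2] ∘ [0, 1] ∘ [0, 0, -4] + [2, 1] ∘ [1, 0] ∘ [-4, 0, 0] (written with every a and b primitive with positive leading entry and the scale carried by c; CP decompositions are not unique, and this one is verified by expanding entrywise), so rank(T) ≤ 3.
These bounds meet, so rank(T) = 3.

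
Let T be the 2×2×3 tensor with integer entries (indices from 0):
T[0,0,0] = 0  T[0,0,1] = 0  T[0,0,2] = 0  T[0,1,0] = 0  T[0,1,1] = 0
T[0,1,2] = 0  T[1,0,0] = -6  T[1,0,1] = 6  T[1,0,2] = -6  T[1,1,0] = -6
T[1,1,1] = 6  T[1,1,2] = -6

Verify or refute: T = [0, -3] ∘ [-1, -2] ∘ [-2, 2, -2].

Reconstruct entry (1,1,0) from the claimed factors: Σₗ aₗ[1]bₗ[1]cₗ[0] = (-3)·(-2)·(-2) = -12, but T[1,1,0] = -6. The claim is false.

No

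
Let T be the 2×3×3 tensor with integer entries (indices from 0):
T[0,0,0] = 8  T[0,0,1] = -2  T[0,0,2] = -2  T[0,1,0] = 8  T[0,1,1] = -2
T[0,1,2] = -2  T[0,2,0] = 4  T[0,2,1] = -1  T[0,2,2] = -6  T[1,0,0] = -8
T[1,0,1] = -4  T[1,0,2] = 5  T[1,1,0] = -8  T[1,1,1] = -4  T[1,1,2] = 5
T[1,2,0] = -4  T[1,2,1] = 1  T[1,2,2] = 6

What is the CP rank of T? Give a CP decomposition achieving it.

rank(T) = 3

Lower bound: the mode-3 unfolding of T (rows indexed by k, columns by (i,j) = (0,0), (0,1), (0,2), (1,0), (1,1), (1,2)) is [[8, 8, 4, -8, -8, -4], [-2, -2, -1, -4, -4, 1], [-2, -2, -6, 5, 5, 6]].
There the 3×3 minor on rows k ∈ {0, 1, 2}, columns (i,j) ∈ {(0,0), (0,2), (1,0)} is det [[8, 4, -8], [-2, -1, -4], [-2, -6, 5]] = -240 ≠ 0, so this unfolding has rank ≥ 3; CP rank is at least every unfolding rank, so rank(T) ≥ 3. (Flattening ranks never certify an upper bound on CP rank; for that we must actually write T with 3 rank-1 terms.)
Upper bound: T is a sum of 3 rank-1 terms, T = [1, -1] ⊗ [2, 2, -1] ⊗ [0, 1, 2] + [1, -1] ⊗ [2, 2, 1] ⊗ [4, 0, -4] + [2, 1] ⊗ [1, 1, 0] ⊗ [0, -2, 1] (written with every a and b primitive with positive leading entry and the scale carried by c; CP decompositions are not unique, and this one is verified by expanding entrywise), so rank(T) ≤ 3.
These bounds meet, so rank(T) = 3.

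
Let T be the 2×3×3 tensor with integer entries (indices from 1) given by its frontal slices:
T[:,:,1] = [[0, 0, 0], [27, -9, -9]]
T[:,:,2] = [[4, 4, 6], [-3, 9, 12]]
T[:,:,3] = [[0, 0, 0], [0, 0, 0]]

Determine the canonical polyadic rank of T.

2

Lower bound: the mode-3 unfolding of T (rows indexed by k, columns by (i,j) = (1,1), (1,2), (1,3), (2,1), (2,2), (2,3)) is [[0, 0, 0, 27, -9, -9], [4, 4, 6, -3, 9, 12], [0, 0, 0, 0, 0, 0]].
There the 2×2 minor on rows k ∈ {1, 2}, columns (i,j) ∈ {(1,1), (2,1)} is det [[0, 27], [4, -3]] = -108 ≠ 0, so this unfolding has rank ≥ 2; CP rank is at least every unfolding rank, so rank(T) ≥ 2. (This is only a lower bound: in general the CP rank may exceed every unfolding rank, so we still need to exhibit 2 rank-1 terms summing to T.)
Upper bound — finding two terms. Write S_k = T[:,:,k] for the frontal slices: S₁ = [[0, 0, 0], [27, -9, -9]], S₂ = [[4, 4, 6], [-3, 9, 12]], S₃ = [[0, 0, 0], [0, 0, 0]].
If T = a₁ ⊗ b₁ ⊗ c₁ + a₂ ⊗ b₂ ⊗ c₂ then each S_k = c₁[k]·a₁b₁ᵀ + c₂[k]·a₂b₂ᵀ. S₁ and S₂ are linearly independent, so a₁b₁ᵀ and a₂b₂ᵀ must span the same plane of matrices: they are the rank-1 matrices of the form x·S₁ + y·S₂.
The 2×2 minor of x·S₁ + y·S₂ on rows {1,2}, columns {1,2} is −144·xy + 48·y² = (-48)·(3·x − y)(y), vanishing at (x:y) = (1:3) and (1:0).
M₁ = S₁ + 3·S₂ = [[12, 12, 18], [18, 18, 27]] = 3·[2, 3][2, 2, 3]ᵀ and M₂ = S₁ = [[0, 0, 0], [27, -9, -9]] = 9·[0, 1][3, -1, -1]ᵀ, so take a₁ = [2, 3], b₁ = [2, 2, 3], a₂ = [0, 1], b₂ = [3, -1, -1].
Each slice is an integer combination of E₁ = a₁b₁ᵀ and E₂ = a₂b₂ᵀ: S₁ = 9·E₂, S₂ = E₁ − 3·E₂, S₃ = 0; reading off coefficients, c₁ = [0, 1, 0] and c₂ = [9, -3, 0].
Hence T = [2, 3] ⊗ [2, 2, 3] ⊗ [0, 1, 0] + [0, 1] ⊗ [3, -1, -1] ⊗ [9, -3, 0], so rank(T) ≤ 2.
These bounds meet, so rank(T) = 2.
Check entry T[2,1,3] = 0: (3)·(2)·(0) + (1)·(3)·(0) = 0.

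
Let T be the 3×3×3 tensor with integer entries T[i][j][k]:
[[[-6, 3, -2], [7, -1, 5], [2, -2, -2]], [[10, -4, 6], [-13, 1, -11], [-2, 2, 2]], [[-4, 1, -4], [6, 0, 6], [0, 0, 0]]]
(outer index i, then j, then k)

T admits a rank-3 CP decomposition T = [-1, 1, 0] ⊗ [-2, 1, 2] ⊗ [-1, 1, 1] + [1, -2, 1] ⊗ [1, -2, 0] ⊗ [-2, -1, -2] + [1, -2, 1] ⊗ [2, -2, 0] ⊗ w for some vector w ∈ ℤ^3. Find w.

Subtract the known terms from T to get the rank-1 residual R = [1, -2, 1] ⊗ [2, -2, 0] ⊗ w, so R[i,j,k] = a[i]·b[j]·w[k]. Pick indices with nonzero a[0]·b[0] = (1)·(2) = 2. Only the fibre through (0,0,·) is needed: R[0,0,:] = T[0,0,:] − Σₗ aₗ[0]bₗ[0]cₗ = [-6, 3, -2] − (-1)·(-2)·[-1, 1, 1] − (1)·(1)·[-2, -1, -2] = [-2, 2, -2]. Then w[k] = R[0,0,k] / 2 for each k, giving w = [-2, 2, -2] / 2 = [-1, 1, -1].

w = [-1, 1, -1]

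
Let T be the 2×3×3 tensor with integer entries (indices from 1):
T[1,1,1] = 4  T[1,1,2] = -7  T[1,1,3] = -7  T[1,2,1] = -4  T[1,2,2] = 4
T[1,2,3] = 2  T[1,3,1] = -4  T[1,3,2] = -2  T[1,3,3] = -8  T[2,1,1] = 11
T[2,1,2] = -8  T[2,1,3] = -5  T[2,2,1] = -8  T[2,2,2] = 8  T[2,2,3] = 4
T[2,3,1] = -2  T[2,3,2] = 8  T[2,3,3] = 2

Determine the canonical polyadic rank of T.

Lower bound: in the mode-3 unfolding of T (rows indexed by k, columns by (i,j)) the 3×3 minor on rows k ∈ {1, 2, 3}, columns (i,j) ∈ {(1,1), (1,2), (2,1)} is det [[4, -4, 11], [-7, 4, -8], [-7, 2, -5]] = 54 ≠ 0, so that unfolding has rank ≥ 3 and hence rank(T) ≥ 3 (CP rank is at least every unfolding rank, though it can be larger).
Upper bound: T is a sum of 3 rank-1 terms, T = [1, -1] ⊗ [1, 0, 2] ⊗ [-2, -1, -1] + [1, 2] ⊗ [1, -1, -1] ⊗ [4, -4, -2] + [2, 1] ⊗ [1, 0, 2] ⊗ [1, -1, -2] (written with every a and b primitive with positive leading entry and the scale carried by c; CP decompositions are not unique, and this one is verified by expanding entrywise), so rank(T) ≤ 3.
These bounds meet, so rank(T) = 3.

3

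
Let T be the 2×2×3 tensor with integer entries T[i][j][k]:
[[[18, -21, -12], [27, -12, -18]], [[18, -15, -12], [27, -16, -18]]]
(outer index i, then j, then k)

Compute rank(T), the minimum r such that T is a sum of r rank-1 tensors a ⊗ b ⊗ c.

2

Lower bound: in the mode-2 unfolding of T (rows indexed by j, columns by (i,k)) the 2×2 minor on rows j ∈ {0, 1}, columns (i,k) ∈ {(0,0), (0,1)} is det [[18, -21], [27, -12]] = 351 ≠ 0, so that unfolding has rank ≥ 2 and hence rank(T) ≥ 2 (CP rank is at least every unfolding rank, though it can be larger).
Upper bound: with S_k = T[:,:,k], the two rank-1 terms a₁b₁ᵀ, a₂b₂ᵀ are the rank-1 members of the pencil x·S₀ + y·S₁.
det(x·S₀ + y·S₁) is −234·xy + 156·y² = (-78)·(3·x − 2·y)(y), vanishing at (x:y) = (2:3) and (1:0).
M₁ = 2·S₀ + 3·S₁ = [[-27, 18], [-9, 6]] = (-3)·(3, 1)(3, -2)ᵀ and M₂ = S₀ = [[18, 27], [18, 27]] = 9·(1, 1)(2, 3)ᵀ, so take a₁ = (3, 1), b₁ = (3, -2), a₂ = (1, 1), b₂ = (2, 3).
Each slice is an integer combination of E₁ = a₁b₁ᵀ and E₂ = a₂b₂ᵀ: S₀ = 9·E₂, S₁ = −E₁ − 6·E₂, S₂ = −6·E₂; reading off coefficients, c₁ = (0, -1, 0) and c₂ = (9, -6, -6).
Hence T = (3, 1) ⊗ (3, -2) ⊗ (0, -1, 0) + (1, 1) ⊗ (2, 3) ⊗ (9, -6, -6), so rank(T) ≤ 2.
These bounds meet, so rank(T) = 2.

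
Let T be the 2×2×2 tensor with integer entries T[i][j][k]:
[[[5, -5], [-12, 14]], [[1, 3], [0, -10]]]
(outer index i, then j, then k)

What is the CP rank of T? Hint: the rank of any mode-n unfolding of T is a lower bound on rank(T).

2

Lower bound: the mode-1 unfolding of T (rows indexed by i, columns by (j,k) = (0,0), (0,1), (1,0), (1,1)) is [[5, -5, -12, 14], [1, 3, 0, -10]].
There the 2×2 minor on rows i ∈ {0, 1}, columns (j,k) ∈ {(0,0), (0,1)} is det [[5, -5], [1, 3]] = 20 ≠ 0, so this unfolding has rank ≥ 2; CP rank is at least every unfolding rank, so rank(T) ≥ 2. (Unfolding ranks only ever bound the CP rank from below — rank(T) can be strictly larger than all of them — so the matching upper bound has to come from an explicit 2-term decomposition.)
Upper bound — finding two terms. Write S_k = T[:,:,k] for the frontal slices: S₀ = [[5, -12], [1, 0]], S₁ = [[-5, 14], [3, -10]].
If T = a₁ ⊗ b₁ ⊗ c₁ + a₂ ⊗ b₂ ⊗ c₂ then each S_k = c₁[k]·a₁b₁ᵀ + c₂[k]·a₂b₂ᵀ. S₀ and S₁ are linearly independent, so a₁b₁ᵀ and a₂b₂ᵀ must span the same plane of matrices: they are the rank-1 matrices of the form x·S₀ + y·S₁.
det(x·S₀ + y·S₁) is 12·x² − 28·xy + 8·y² = 4·(x − 2·y)(3·x − y), vanishing at (x:y) = (2:1) and (1:3).
M₁ = 2·S₀ + S₁ = [[5, -10], [5, -10]] = 5·(1, 1)(1, -2)ᵀ and M₂ = S₀ + 3·S₁ = [[-10, 30], [10, -30]] = (-10)·(1, -1)(1, -3)ᵀ, so take a₁ = (1, 1), b₁ = (1, -2), a₂ = (1, -1), b₂ = (1, -3).
Each slice is an integer combination of E₁ = a₁b₁ᵀ and E₂ = a₂b₂ᵀ: S₀ = 3·E₁ + 2·E₂, S₁ = −E₁ − 4·E₂; reading off coefficients, c₁ = (3, -1) and c₂ = (2, -4).
Hence T = (1, 1) ⊗ (1, -2) ⊗ (3, -1) + (1, -1) ⊗ (1, -3) ⊗ (2, -4), so rank(T) ≤ 2.
These bounds meet, so rank(T) = 2.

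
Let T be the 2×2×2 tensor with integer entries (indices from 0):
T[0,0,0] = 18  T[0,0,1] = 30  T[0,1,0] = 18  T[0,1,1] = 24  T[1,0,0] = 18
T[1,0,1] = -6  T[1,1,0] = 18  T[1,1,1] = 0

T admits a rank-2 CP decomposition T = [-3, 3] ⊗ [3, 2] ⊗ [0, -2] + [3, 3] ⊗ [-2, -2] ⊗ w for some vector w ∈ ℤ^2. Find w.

Subtract the known terms from T to get the rank-1 residual R = [3, 3] ⊗ [-2, -2] ⊗ w, so R[i,j,k] = a[i]·b[j]·w[k]. Pick indices with nonzero a[0]·b[0] = (3)·(-2) = -6. Only the fibre through (0,0,·) is needed: R[0,0,:] = T[0,0,:] − Σₗ aₗ[0]bₗ[0]cₗ = [18, 30] − (-3)·(3)·[0, -2] = [18, 12]. Then w[k] = R[0,0,k] / -6 for each k, giving w = [18, 12] / -6 = [-3, -2].

w = [-3, -2]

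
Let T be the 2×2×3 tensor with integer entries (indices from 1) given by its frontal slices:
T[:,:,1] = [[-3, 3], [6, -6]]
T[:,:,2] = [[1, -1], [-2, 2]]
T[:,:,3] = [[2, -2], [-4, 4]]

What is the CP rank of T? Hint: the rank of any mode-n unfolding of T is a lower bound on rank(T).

1

Lower bound: T ≠ 0 (e.g. T[1,1,1] = -3), so rank(T) ≥ 1.
Upper bound: if T = a ⊗ b ⊗ c then every fibre of T is a multiple of the corresponding factor, so read the factors off the fibres through the nonzero entry T[1,1,1] = -3.
The mode-1 fibre T[:,1,1] = [-3, 6] gives a = [1, -2] (primitive direction); the mode-2 fibre T[1,:,1] = [-3, 3] gives b = [1, -1]; then c[k] = T[1,1,k] / (a[1]·b[1]) = [-3, 1, 2] / 1 = [-3, 1, 2].
Expanding [1, -2] ⊗ [1, -1] ⊗ [-3, 1, 2] reproduces all 12 entries of T, so T = [1, -2] ⊗ [1, -1] ⊗ [-3, 1, 2] and rank(T) ≤ 1.
These bounds meet, so rank(T) = 1.
Check entry T[1,2,2] = -1: (1)·(-1)·(1) = -1.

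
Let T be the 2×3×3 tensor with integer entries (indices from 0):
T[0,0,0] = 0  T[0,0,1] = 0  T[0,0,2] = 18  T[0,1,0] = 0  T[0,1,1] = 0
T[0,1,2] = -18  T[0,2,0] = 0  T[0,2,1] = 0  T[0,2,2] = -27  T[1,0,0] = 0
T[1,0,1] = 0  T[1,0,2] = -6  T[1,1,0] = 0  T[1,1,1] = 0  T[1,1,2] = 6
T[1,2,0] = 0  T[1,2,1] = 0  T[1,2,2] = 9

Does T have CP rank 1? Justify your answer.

The mode-1 fibre T[:,0,2] = [18, -6] gives a = (3, -1) (primitive direction); the mode-2 fibre T[0,:,2] = [18, -18, -27] gives b = (2, -2, -3); then c[k] = T[0,0,k] / (a[0]·b[0]) = [0, 0, 18] / 6 = (0, 0, 3).
Expanding (3, -1) ⊗ (2, -2, -3) ⊗ (0, 0, 3) reproduces all 18 entries of T, so T = (3, -1) ⊗ (2, -2, -3) ⊗ (0, 0, 3) and rank(T) ≤ 1.
Equivalently every frontal slice T[:,:,k] is c[k] times the rank-1 matrix (3, -1) ⊗ (2, -2, -3). So T has rank 1 (it is nonzero).

Yes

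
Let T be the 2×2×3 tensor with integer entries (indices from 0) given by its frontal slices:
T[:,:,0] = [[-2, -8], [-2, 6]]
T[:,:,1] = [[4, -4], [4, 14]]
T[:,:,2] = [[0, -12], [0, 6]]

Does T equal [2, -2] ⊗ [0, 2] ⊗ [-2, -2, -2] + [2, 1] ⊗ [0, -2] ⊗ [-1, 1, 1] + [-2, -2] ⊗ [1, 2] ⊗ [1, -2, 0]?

Reconstruct entrywise from the claimed factors. For example, T[1,1,2] = 6 and Σₗ aₗ[1]bₗ[1]cₗ[2] = (-2)·(2)·(-2) + (1)·(-2)·(1) + (-2)·(2)·(0) = 6; checking all 12 entries, every one matches. The claim holds.

Yes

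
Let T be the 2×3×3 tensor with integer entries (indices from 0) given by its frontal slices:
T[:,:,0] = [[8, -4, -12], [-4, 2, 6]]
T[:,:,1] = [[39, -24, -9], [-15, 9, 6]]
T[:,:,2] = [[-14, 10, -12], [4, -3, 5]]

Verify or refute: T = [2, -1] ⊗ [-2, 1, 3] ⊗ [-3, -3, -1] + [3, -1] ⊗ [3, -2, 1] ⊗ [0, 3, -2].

Reconstruct entry (0,0,0) from the claimed factors: Σₗ aₗ[0]bₗ[0]cₗ[0] = (2)·(-2)·(-3) + (3)·(3)·(0) = 12, but T[0,0,0] = 8. The claim is false.

No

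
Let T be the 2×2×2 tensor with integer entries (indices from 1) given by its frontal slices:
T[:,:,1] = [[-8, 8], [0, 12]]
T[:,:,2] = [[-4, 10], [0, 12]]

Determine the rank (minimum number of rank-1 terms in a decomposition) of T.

Lower bound: the mode-3 unfolding of T (rows indexed by k, columns by (i,j) = (1,1), (1,2), (2,1), (2,2)) is [[-8, 8, 0, 12], [-4, 10, 0, 12]].
There the 2×2 minor on rows k ∈ {1, 2}, columns (i,j) ∈ {(1,1), (1,2)} is det [[-8, 8], [-4, 10]] = -48 ≠ 0, so this unfolding has rank ≥ 2; CP rank is at least every unfolding rank, so rank(T) ≥ 2. (Flattening ranks never certify an upper bound on CP rank; for that we must actually write T with 2 rank-1 terms.)
Upper bound — finding two terms. Write S_k = T[:,:,k] for the frontal slices: S₁ = [[-8, 8], [0, 12]], S₂ = [[-4, 10], [0, 12]].
If T = a₁ ⊗ b₁ ⊗ c₁ + a₂ ⊗ b₂ ⊗ c₂ then each S_k = c₁[k]·a₁b₁ᵀ + c₂[k]·a₂b₂ᵀ. S₁ and S₂ are linearly independent, so a₁b₁ᵀ and a₂b₂ᵀ must span the same plane of matrices: they are the rank-1 matrices of the form x·S₁ + y·S₂.
det(x·S₁ + y·S₂) is −96·x² − 144·xy − 48·y² = (-48)·(x + y)(2·x + y), vanishing at (x:y) = (1:-1) and (1:-2).
M₁ = S₁ − S₂ = [[-4, -2], [0, 0]] = (-2)·[1, 0][2, 1]ᵀ and M₂ = S₁ − 2·S₂ = [[0, -12], [0, -12]] = (-12)·[1, 1][0, 1]ᵀ, so take a₁ = [1, 0], b₁ = [2, 1], a₂ = [1, 1], b₂ = [0, 1].
Each slice is an integer combination of E₁ = a₁b₁ᵀ and E₂ = a₂b₂ᵀ: S₁ = −4·E₁ + 12·E₂, S₂ = −2·E₁ + 12·E₂; reading off coefficients, c₁ = [-4, -2] and c₂ = [12, 12].
Hence T = [1, 0] ⊗ [2, 1] ⊗ [-4, -2] + [1, 1] ⊗ [0, 1] ⊗ [12, 12], so rank(T) ≤ 2.
These bounds meet, so rank(T) = 2.
Check entry T[2,2,2] = 12: (0)·(1)·(-2) + (1)·(1)·(12) = 12.

2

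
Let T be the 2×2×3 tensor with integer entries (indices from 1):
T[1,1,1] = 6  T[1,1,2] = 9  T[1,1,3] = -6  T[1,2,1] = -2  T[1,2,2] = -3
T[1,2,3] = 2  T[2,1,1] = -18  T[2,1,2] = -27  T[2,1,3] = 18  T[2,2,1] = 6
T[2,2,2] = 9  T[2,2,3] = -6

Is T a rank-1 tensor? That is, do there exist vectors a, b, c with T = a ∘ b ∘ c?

Yes

If T = a ∘ b ∘ c then every fibre of T is a multiple of the corresponding factor, so read the factors off the fibres through the nonzero entry T[1,1,1] = 6.
The mode-1 fibre T[:,1,1] = [6, -18] gives a = [1, -3] (primitive direction); the mode-2 fibre T[1,:,1] = [6, -2] gives b = [3, -1]; then c[k] = T[1,1,k] / (a[1]·b[1]) = [6, 9, -6] / 3 = [2, 3, -2].
Expanding [1, -3] ∘ [3, -1] ∘ [2, 3, -2] reproduces all 12 entries of T, so T = [1, -3] ∘ [3, -1] ∘ [2, 3, -2] and rank(T) ≤ 1.
Equivalently every frontal slice T[:,:,k] is c[k] times the rank-1 matrix [1, -3] ∘ [3, -1]. So T has rank 1 (it is nonzero).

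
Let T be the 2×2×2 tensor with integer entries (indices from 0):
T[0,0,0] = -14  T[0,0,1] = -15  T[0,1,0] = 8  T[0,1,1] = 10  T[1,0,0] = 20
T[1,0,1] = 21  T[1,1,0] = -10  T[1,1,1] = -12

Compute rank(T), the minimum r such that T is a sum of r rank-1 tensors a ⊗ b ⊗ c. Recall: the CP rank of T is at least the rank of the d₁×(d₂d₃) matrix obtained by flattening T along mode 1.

Lower bound: the mode-2 unfolding of T (rows indexed by j, columns by (i,k) = (0,0), (0,1), (1,0), (1,1)) is [[-14, -15, 20, 21], [8, 10, -10, -12]].
There the 2×2 minor on rows j ∈ {0, 1}, columns (i,k) ∈ {(0,0), (0,1)} is det [[-14, -15], [8, 10]] = -20 ≠ 0, so this unfolding has rank ≥ 2; CP rank is at least every unfolding rank, so rank(T) ≥ 2. (Flattening ranks never certify an upper bound on CP rank; for that we must actually write T with 2 rank-1 terms.)
Upper bound — finding two terms. Write S_k = T[:,:,k] for the frontal slices: S₀ = [[-14, 8], [20, -10]], S₁ = [[-15, 10], [21, -12]].
If T = a₁ ⊗ b₁ ⊗ c₁ + a₂ ⊗ b₂ ⊗ c₂ then each S_k = c₁[k]·a₁b₁ᵀ + c₂[k]·a₂b₂ᵀ. S₀ and S₁ are linearly independent, so a₁b₁ᵀ and a₂b₂ᵀ must span the same plane of matrices: they are the rank-1 matrices of the form x·S₀ + y·S₁.
det(x·S₀ + y·S₁) is −20·x² − 50·xy − 30·y² = (-10)·(2·x + 3·y)(x + y), vanishing at (x:y) = (3:-2) and (1:-1).
M₁ = 3·S₀ − 2·S₁ = [[-12, 4], [18, -6]] = (-2)·[2, -3][3, -1]ᵀ and M₂ = S₀ − S₁ = [[1, -2], [-1, 2]] = [1, -1][1, -2]ᵀ, so take a₁ = [2, -3], b₁ = [3, -1], a₂ = [1, -1], b₂ = [1, -2].
Each slice is an integer combination of E₁ = a₁b₁ᵀ and E₂ = a₂b₂ᵀ: S₀ = −2·E₁ − 2·E₂, S₁ = −2·E₁ − 3·E₂; reading off coefficients, c₁ = [-2, -2] and c₂ = [-2, -3].
Hence T = [2, -3] ⊗ [3, -1] ⊗ [-2, -2] + [1, -1] ⊗ [1, -2] ⊗ [-2, -3], so rank(T) ≤ 2.
These bounds meet, so rank(T) = 2.
Check entry T[1,0,1] = 21: (-3)·(3)·(-2) + (-1)·(1)·(-3) = 21.

2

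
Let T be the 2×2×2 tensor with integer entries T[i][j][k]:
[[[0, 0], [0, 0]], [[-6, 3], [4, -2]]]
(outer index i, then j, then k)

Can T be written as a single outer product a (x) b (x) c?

If T = a (x) b (x) c then every fibre of T is a multiple of the corresponding factor, so read the factors off the fibres through the nonzero entry T[1,0,0] = -6.
The mode-1 fibre T[:,0,0] = [0, -6] gives a = [0, 1] (primitive direction); the mode-2 fibre T[1,:,0] = [-6, 4] gives b = [3, -2]; then c[k] = T[1,0,k] / (a[1]·b[0]) = [-6, 3] / 3 = [-2, 1].
Expanding [0, 1] (x) [3, -2] (x) [-2, 1] reproduces all 8 entries of T, so T = [0, 1] (x) [3, -2] (x) [-2, 1] and rank(T) ≤ 1.
Equivalently every frontal slice T[:,:,k] is c[k] times the rank-1 matrix [0, 1] (x) [3, -2]. So T has rank 1 (it is nonzero).

Yes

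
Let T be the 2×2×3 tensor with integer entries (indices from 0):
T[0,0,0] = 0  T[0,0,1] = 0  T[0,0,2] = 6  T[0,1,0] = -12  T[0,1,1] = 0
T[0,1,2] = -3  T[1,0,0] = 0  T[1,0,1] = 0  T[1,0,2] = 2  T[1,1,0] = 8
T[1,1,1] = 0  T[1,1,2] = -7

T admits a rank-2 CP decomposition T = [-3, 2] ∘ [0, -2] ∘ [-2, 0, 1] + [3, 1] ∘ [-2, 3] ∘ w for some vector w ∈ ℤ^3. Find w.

w = [0, 0, -1]

Subtract the known terms from T to get the rank-1 residual R = [3, 1] ∘ [-2, 3] ∘ w, so R[i,j,k] = a[i]·b[j]·w[k]. Pick indices with nonzero a[0]·b[0] = (3)·(-2) = -6. Only the fibre through (0,0,·) is needed: R[0,0,:] = T[0,0,:] − Σₗ aₗ[0]bₗ[0]cₗ = [0, 0, 6] − (-3)·(0)·[-2, 0, 1] = [0, 0, 6]. Then w[k] = R[0,0,k] / -6 for each k, giving w = [0, 0, 6] / -6 = [0, 0, -1].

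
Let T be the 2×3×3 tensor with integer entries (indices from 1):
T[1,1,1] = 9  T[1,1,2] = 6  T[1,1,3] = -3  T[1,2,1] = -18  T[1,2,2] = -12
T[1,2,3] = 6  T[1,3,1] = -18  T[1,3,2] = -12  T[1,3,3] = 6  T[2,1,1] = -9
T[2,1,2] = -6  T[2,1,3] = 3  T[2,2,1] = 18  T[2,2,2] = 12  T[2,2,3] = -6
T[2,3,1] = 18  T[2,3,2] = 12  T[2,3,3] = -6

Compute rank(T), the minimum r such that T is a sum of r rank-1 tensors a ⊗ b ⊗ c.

Lower bound: T ≠ 0 (e.g. T[1,1,1] = 9), so rank(T) ≥ 1.
Upper bound: the mode-1 fibre T[:,1,1] = [9, -9] gives a = [1, -1] (primitive direction); the mode-2 fibre T[1,:,1] = [9, -18, -18] gives b = [1, -2, -2]; then c[k] = T[1,1,k] / (a[1]·b[1]) = [9, 6, -3] / 1 = [9, 6, -3].
Expanding [1, -1] ⊗ [1, -2, -2] ⊗ [9, 6, -3] reproduces all 18 entries of T, so T = [1, -1] ⊗ [1, -2, -2] ⊗ [9, 6, -3] and rank(T) ≤ 1.
These bounds meet, so rank(T) = 1.

1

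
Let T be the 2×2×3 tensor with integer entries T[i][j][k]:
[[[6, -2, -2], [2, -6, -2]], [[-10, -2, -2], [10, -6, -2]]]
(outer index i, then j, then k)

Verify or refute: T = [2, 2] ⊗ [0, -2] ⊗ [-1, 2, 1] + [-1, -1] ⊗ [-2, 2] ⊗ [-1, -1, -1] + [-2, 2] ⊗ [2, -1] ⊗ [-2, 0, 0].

Yes

Reconstruct entrywise from the claimed factors. For example, T[1,1,1] = -6 and Σₗ aₗ[1]bₗ[1]cₗ[1] = (2)·(-2)·(2) + (-1)·(2)·(-1) + (2)·(-1)·(0) = -6; checking all 12 entries, every one matches. The claim holds.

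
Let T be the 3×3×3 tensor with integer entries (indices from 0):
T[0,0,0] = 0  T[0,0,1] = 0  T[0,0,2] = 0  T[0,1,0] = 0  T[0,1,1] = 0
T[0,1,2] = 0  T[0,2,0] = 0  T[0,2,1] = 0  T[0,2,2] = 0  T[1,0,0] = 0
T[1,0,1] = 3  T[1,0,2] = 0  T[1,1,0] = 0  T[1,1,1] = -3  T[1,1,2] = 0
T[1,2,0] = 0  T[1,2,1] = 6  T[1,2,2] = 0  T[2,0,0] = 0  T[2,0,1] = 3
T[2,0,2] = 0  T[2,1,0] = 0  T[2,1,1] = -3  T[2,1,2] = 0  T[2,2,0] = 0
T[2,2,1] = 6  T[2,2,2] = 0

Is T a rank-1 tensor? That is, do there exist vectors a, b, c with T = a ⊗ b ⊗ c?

Yes

If T = a ⊗ b ⊗ c then every fibre of T is a multiple of the corresponding factor, so read the factors off the fibres through the nonzero entry T[1,0,1] = 3.
The mode-1 fibre T[:,0,1] = [0, 3, 3] gives a = [0, 1, 1] (primitive direction); the mode-2 fibre T[1,:,1] = [3, -3, 6] gives b = [1, -1, 2]; then c[k] = T[1,0,k] / (a[1]·b[0]) = [0, 3, 0] / 1 = [0, 3, 0].
Expanding [0, 1, 1] ⊗ [1, -1, 2] ⊗ [0, 3, 0] reproduces all 27 entries of T, so T = [0, 1, 1] ⊗ [1, -1, 2] ⊗ [0, 3, 0] and rank(T) ≤ 1.
Equivalently every frontal slice T[:,:,k] is c[k] times the rank-1 matrix [0, 1, 1] ⊗ [1, -1, 2]. So T has rank 1 (it is nonzero).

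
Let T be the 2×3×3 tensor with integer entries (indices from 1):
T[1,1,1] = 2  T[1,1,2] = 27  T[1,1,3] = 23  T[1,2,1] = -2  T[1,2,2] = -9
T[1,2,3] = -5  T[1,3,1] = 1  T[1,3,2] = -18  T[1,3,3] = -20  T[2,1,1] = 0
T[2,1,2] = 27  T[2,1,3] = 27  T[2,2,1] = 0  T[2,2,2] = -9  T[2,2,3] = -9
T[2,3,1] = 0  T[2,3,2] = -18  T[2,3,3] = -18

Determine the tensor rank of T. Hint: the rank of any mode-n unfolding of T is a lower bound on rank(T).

Lower bound: the mode-3 unfolding of T (rows indexed by k, columns by (i,j) = (1,1), (1,2), (1,3), (2,1), (2,2), (2,3)) is [[2, -2, 1, 0, 0, 0], [27, -9, -18, 27, -9, -18], [23, -5, -20, 27, -9, -18]].
There the 2×2 minor on rows k ∈ {1, 2}, columns (i,j) ∈ {(1,1), (1,2)} is det [[2, -2], [27, -9]] = 36 ≠ 0, so this unfolding has rank ≥ 2; CP rank is at least every unfolding rank, so rank(T) ≥ 2. (Flattening ranks never certify an upper bound on CP rank; for that we must actually write T with 2 rank-1 terms.)
Upper bound — finding two terms. Write S_k = T[:,:,k] for the frontal slices: S₁ = [[2, -2, 1], [0, 0, 0]], S₂ = [[27, -9, -18], [27, -9, -18]], S₃ = [[23, -5, -20], [27, -9, -18]].
If T = a₁ ∘ b₁ ∘ c₁ + a₂ ∘ b₂ ∘ c₂ then each S_k = c₁[k]·a₁b₁ᵀ + c₂[k]·a₂b₂ᵀ. S₁ and S₂ are linearly independent, so a₁b₁ᵀ and a₂b₂ᵀ must span the same plane of matrices: they are the rank-1 matrices of the form x·S₁ + y·S₂.
The 2×2 minor of x·S₁ + y·S₂ on rows {1,2}, columns {1,2} is 36·xy = 36·(y)(x), vanishing at (x:y) = (1:0) and (0:1).
M₁ = S₁ = [[2, -2, 1], [0, 0, 0]] = [1, 0][2, -2, 1]ᵀ and M₂ = S₂ = [[27, -9, -18], [27, -9, -18]] = 9·[1, 1][3, -1, -2]ᵀ, so take a₁ = [1, 0], b₁ = [2, -2, 1], a₂ = [1, 1], b₂ = [3, -1, -2].
Each slice is an integer combination of E₁ = a₁b₁ᵀ and E₂ = a₂b₂ᵀ: S₁ = E₁, S₂ = 9·E₂, S₃ = −2·E₁ + 9·E₂; reading off coefficients, c₁ = [1, 0, -2] and c₂ = [0, 9, 9].
Hence T = [1, 0] ∘ [2, -2, 1] ∘ [1, 0, -2] + [1, 1] ∘ [3, -1, -2] ∘ [0, 9, 9], so rank(T) ≤ 2.
These bounds meet, so rank(T) = 2.

2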